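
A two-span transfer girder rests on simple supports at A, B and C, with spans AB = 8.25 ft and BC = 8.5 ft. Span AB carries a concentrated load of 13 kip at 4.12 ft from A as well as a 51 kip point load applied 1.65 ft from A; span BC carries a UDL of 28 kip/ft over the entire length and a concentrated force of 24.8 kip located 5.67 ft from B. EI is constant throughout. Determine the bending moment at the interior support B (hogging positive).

Release continuity at B by inserting a hinge; the redundant is the internal moment M_B. The primary structure is two simply-supported spans AB and BC.
End slopes at the hinge B, treating each span as simply supported:
  span AB: point load 13 at a = 4.12: Pab(L + a)/(6LEI) = 55.28/EI
  span AB: point load 51 at a = 1.65: Pab(L + a)/(6LEI) = 111.1/EI
  span BC: UDL 28: wL³/(24EI) = 716.5/EI
  span BC: point load 24.8 at a = 5.67: Pab(L + b)/(6LEI) = 88.41/EI
  relative rotation θ_0 = (166.4 + 804.9)/EI = 971.2/EI
A unit hogging moment at B produces rotation L₁/(3EI) + L₂/(3EI) = 5.583/EI.
Slope continuity at B: θ_0 = M_B·5.583/EI, so M_B = 971.2/5.583 = 174 kip·ft (hogging).

M_B = 174 kip·ft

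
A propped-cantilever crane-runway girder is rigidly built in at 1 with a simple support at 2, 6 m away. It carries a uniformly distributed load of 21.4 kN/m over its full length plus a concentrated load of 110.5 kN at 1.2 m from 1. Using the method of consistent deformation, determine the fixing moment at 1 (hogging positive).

M_1 = 191.8 kN·m

Take the reaction at 2 as the redundant and release it; the primary structure is a cantilever fixed at 1.
Primary-structure tip deflection at 2 by superposition:
  UDL 21.4: wL⁴/(8EI) = 3467/EI
  point load 110.5 at a = 1.2: Pa²(3L − a)/(6EI) = 445.5/EI
  δ_0 = 3912/EI
Flexibility coefficient — unit upward force at 2: δ_{22} = L³/(3EI) = 72/EI.
Compatibility at 2: δ_0 − R_2·δ_{22} = 0, so R_2 = 3912/72 = 54.34 kN.
Moment equilibrium about 1: M_1 = Σ(load moments about 1) − R_2·L = 517.8 − 54.34×6 = 191.8 kN·m.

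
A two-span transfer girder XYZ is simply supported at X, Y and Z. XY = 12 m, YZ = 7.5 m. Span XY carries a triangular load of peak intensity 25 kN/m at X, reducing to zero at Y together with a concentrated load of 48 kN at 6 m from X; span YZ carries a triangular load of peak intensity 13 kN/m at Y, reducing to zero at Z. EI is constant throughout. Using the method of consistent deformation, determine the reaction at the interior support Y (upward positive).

Take M_Y as the redundant. Released structure: two simple spans XY and YZ with a hinge at Y.
Rotations at Y on the released spans (each span's end-slope, ×1/EI):
  span XY: triangular load, peak 25: 7w₀L³/(360EI) = 840/EI
  span XY: point load 48 at a = 6: Pab(L + a)/(6LEI) = 432/EI
  span YZ: triangular load, peak 13: w₀L³/(45EI) = 121.9/EI
  relative rotation θ_0 = (1272 + 121.9)/EI = 1394/EI
A unit hogging moment at Y produces rotation L₁/(3EI) + L₂/(3EI) = 6.5/EI.
Slope continuity at Y: θ_0 = M_Y·6.5/EI, so M_Y = 1394/6.5 = 214.4 kN·m (hogging).
Span XY, ΣM about X with M_Y applied at Y: R_Y^{XY}·12 = 888 + 214.4, so R_Y^{XY} = 91.87 kN and R_X = 198 − 91.87 = 106.1 kN.
Span YZ, ΣM about Z: R_Y^{YZ}·7.5 = 243.8 + 214.4, so R_Y^{YZ} = 61.09 kN and R_Z = 48.75 − 61.09 = -12.34 kN.
R_Y = 91.87 + 61.09 = 153 kN.

R_Y = 153 kN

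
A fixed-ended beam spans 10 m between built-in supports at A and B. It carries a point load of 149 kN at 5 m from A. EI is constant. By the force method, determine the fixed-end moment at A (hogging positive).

Take the two fixed-end moments M_A, M_B as redundants; the released structure is the simple span AB.
Simple-span end rotations at A and B under the given loads:
  at A: point load 149 at a = 5: Pab(L + b)/(6LEI) = 931.2/EI
  at B: point load 149 at a = 5: Pab(L + a)/(6LEI) = 931.2/EI
  θ_A0 = 931.2/EI,  θ_B0 = 931.2/EI
Flexibility coefficients: a unit moment at one end gives L/(3EI) there and L/(6EI) at the far end, so f₁₁ = f₂₂ = 3.333/EI and f₁₂ = f₂₁ = 1.667/EI.
Compatibility — zero rotation at each built-in end:
  3.333 M_A + 1.667 M_B = 931.2
  1.667 M_A + 3.333 M_B = 931.2
Solving the pair gives M_A = 186.2 kN·m and M_B = 186.2 kN·m (hogging).

M_A = 186.2 kN·m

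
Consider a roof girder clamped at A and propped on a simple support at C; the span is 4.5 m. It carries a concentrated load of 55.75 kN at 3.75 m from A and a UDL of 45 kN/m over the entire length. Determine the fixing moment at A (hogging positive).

Take the reaction at C as the redundant and release it; the primary structure is a cantilever fixed at A.
Primary-structure tip deflection at C by superposition:
  point load 55.75 at a = 3.75: Pa²(3L − a)/(6EI) = 1274/EI
  UDL 45: wL⁴/(8EI) = 2307/EI
  δ_0 = 3581/EI
Tip deflection under a unit load at C: L³/(3EI) = 30.38/EI.
The prop prevents deflection at C: R_C = δ_0/δ_{CC} = 3581/30.38 = 117.9 kN.
Moment equilibrium about A: M_A = Σ(load moments about A) − R_C·L = 664.7 − 117.9×4.5 = 134.2 kN·m.

M_A = 134.2 kN·m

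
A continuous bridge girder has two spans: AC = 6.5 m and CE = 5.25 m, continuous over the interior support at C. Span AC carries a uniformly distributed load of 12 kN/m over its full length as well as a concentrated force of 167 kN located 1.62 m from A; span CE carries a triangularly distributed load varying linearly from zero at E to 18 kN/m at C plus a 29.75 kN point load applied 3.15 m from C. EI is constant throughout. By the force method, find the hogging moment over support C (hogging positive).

M_C = 131.7 kN·m

Take M_C as the redundant. Released structure: two simple spans AC and CE with a hinge at C.
Discontinuity in slope at C on the released structure — sum the simple-span end rotations:
  span AC: UDL 12: wL³/(24EI) = 137.3/EI
  span AC: point load 167 at a = 1.62: Pab(L + a)/(6LEI) = 274.9/EI
  span CE: triangular load, peak 18: w₀L³/(45EI) = 57.88/EI
  span CE: point load 29.75 at a = 3.15: Pab(L + b)/(6LEI) = 45.92/EI
  relative rotation θ_0 = (412.2 + 103.8)/EI = 516/EI
A unit hogging moment at C produces rotation L₁/(3EI) + L₂/(3EI) = 3.917/EI.
Slope continuity at C: θ_0 = M_C·3.917/EI, so M_C = 516/3.917 = 131.7 kN·m (hogging).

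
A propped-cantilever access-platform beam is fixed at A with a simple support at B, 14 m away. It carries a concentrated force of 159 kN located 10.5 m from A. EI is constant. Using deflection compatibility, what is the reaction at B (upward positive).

Remove the prop at B; the released (primary) structure is a cantilever built in at A.
Downward deflection at the released point B due to the loads:
  point load 159 at a = 10.5: Pa²(3L − a)/(6EI) = 92031/EI
Tip deflection under a unit load at B: L³/(3EI) = 914.7/EI.
The prop prevents deflection at B: R_B = δ_0/δ_{BB} = 92031/914.7 = 100.6 kN.

R_B = 100.6 kN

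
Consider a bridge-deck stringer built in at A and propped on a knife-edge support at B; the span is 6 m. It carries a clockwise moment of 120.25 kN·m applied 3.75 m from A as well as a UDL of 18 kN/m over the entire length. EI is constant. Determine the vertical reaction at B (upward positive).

R_B = 66.33 kN

Release the roller at B. Primary structure: cantilever fixed at A.
Deflection at B on the released cantilever, summing each load's contribution:
  clockwise couple 120.25 at a = 3.75: M₀a(2L − a)/(2EI) = 1860/EI
  UDL 18: wL⁴/(8EI) = 2916/EI
  δ_0 = 4776/EI
Tip deflection under a unit load at B: L³/(3EI) = 72/EI.
Compatibility at B: δ_0 − R_B·δ_{BB} = 0, so R_B = 4776/72 = 66.33 kN.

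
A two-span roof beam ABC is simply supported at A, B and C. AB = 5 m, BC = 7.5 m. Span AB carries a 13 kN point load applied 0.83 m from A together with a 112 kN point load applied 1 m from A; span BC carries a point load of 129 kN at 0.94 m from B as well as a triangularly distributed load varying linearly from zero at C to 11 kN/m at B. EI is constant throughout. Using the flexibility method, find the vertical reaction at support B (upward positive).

Insert a hinge at B; M_B is the redundant, and each span becomes simply supported.
End slopes at the hinge B, treating each span as simply supported:
  span AB: point load 13 at a = 0.83: Pab(L + a)/(6LEI) = 8.744/EI
  span AB: point load 112 at a = 1: Pab(L + a)/(6LEI) = 89.6/EI
  span BC: point load 129 at a = 0.94: Pab(L + b)/(6LEI) = 248.5/EI
  span BC: triangular load, peak 11: w₀L³/(45EI) = 103.1/EI
  relative rotation θ_0 = (98.34 + 351.7)/EI = 450/EI
A unit hogging moment at B produces rotation L₁/(3EI) + L₂/(3EI) = 4.167/EI.
Compatibility: M_B·(L₁+L₂)/(3EI) = θ_0, giving M_B = 108 kN·m (hogging).
Span AB, ΣM about A with M_B applied at B: R_B^{AB}·5 = 122.8 + 108, so R_B^{AB} = 46.16 kN and R_A = 125 − 46.16 = 78.84 kN.
Span BC, ΣM about C: R_B^{BC}·7.5 = 1052 + 108, so R_B^{BC} = 154.7 kN and R_C = 170.2 − 154.7 = 15.52 kN.
R_B = 46.16 + 154.7 = 200.9 kN.

R_B = 200.9 kN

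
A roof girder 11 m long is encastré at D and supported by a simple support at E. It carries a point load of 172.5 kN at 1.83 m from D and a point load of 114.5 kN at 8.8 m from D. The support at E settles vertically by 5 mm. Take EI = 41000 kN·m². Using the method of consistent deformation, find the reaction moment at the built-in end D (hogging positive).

Take the reaction at E as the redundant and release it; the primary structure is a cantilever fixed at D.
Free-end deflection of the primary structure under the applied loading (downward +):
  point load 172.5 at a = 1.83: Pa²(3L − a)/(6EI) = 3001/EI
  point load 114.5 at a = 8.8: Pa²(3L − a)/(6EI) = 35763/EI
  δ_0 = 38764/EI
Tip deflection under a unit load at E: L³/(3EI) = 443.7/EI.
With EI = 41000 kN·m²: δ_0 = 0.94547 m and δ_{EE} = 0.010821 m/kN.
Compatibility — the beam at E must follow the support down by 0.005 m: δ_0 − R_E·δ_{EE} = 0.005, so R_E = (0.94547 − 0.005)/0.010821 = 86.91 kN.
Moment equilibrium about D: M_D = Σ(load moments about D) − R_E·L = 1323 − 86.91×11 = 367.3 kN·m.

M_D = 367.3 kN·m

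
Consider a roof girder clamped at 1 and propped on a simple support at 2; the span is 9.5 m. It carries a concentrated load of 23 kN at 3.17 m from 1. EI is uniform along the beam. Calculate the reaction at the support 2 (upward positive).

Release the roller at 2. Primary structure: cantilever fixed at 1.
Deflection at 2 on the released cantilever, summing each load's contribution:
  point load 23 at a = 3.17: Pa²(3L − a)/(6EI) = 975.7/EI
Tip deflection under a unit load at 2: L³/(3EI) = 285.8/EI.
Compatibility at 2: δ_0 − R_2·δ_{22} = 0, so R_2 = 975.7/285.8 = 3.414 kN.

R_2 = 3.414 kN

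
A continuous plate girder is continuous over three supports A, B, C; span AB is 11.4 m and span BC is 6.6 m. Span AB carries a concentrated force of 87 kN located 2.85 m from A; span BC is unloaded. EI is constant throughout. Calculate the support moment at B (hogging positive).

M_B = 73.61 kN·m

Release continuity at B by inserting a hinge; the redundant is the internal moment M_B. The primary structure is two simply-supported spans AB and BC.
End slopes at the hinge B, treating each span as simply supported:
  span AB: point load 87 at a = 2.85: Pab(L + a)/(6LEI) = 441.7/EI
  relative rotation θ_0 = (441.7 + 0)/EI = 441.7/EI
A unit hogging moment at B produces rotation L₁/(3EI) + L₂/(3EI) = 6/EI.
Compatibility: M_B·(L₁+L₂)/(3EI) = θ_0, giving M_B = 73.61 kN·m (hogging).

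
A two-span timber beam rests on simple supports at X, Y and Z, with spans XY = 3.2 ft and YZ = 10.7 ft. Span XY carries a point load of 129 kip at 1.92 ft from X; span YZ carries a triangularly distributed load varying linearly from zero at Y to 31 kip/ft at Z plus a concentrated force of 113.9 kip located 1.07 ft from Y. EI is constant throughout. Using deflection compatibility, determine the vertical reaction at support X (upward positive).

Insert a hinge at Y; M_Y is the redundant, and each span becomes simply supported.
Rotations at Y on the released spans (each span's end-slope, ×1/EI):
  span XY: point load 129 at a = 1.92: Pab(L + a)/(6LEI) = 84.54/EI
  span YZ: triangular load, peak 31: 7w₀L³/(360EI) = 738.4/EI
  span YZ: point load 113.9 at a = 1.07: Pab(L + b)/(6LEI) = 371.7/EI
  relative rotation θ_0 = (84.54 + 1110)/EI = 1195/EI
A unit hogging moment at Y produces rotation L₁/(3EI) + L₂/(3EI) = 4.633/EI.
Slope continuity at Y: θ_0 = M_Y·4.633/EI, so M_Y = 1195/4.633 = 257.8 kip·ft (hogging).
Span XY, ΣM about X with M_Y applied at Y: R_Y^{XY}·3.2 = 247.7 + 257.8, so R_Y^{XY} = 158 kip and R_X = 129 − 158 = -28.97 kip.

R_X = -28.97 kip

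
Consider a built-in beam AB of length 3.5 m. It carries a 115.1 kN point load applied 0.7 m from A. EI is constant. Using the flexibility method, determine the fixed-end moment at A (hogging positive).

M_A = 51.56 kN·m

Take the two fixed-end moments M_A, M_B as redundants; the released structure is the simple span AB.
Simple-span end rotations at A and B under the given loads:
  at A: point load 115.1 at a = 0.7: Pab(L + b)/(6LEI) = 67.68/EI
  at B: point load 115.1 at a = 0.7: Pab(L + a)/(6LEI) = 45.12/EI
  θ_A0 = 67.68/EI,  θ_B0 = 45.12/EI
Flexibility coefficients: a unit moment at one end gives L/(3EI) there and L/(6EI) at the far end, so f₁₁ = f₂₂ = 1.167/EI and f₁₂ = f₂₁ = 0.5833/EI.
Compatibility — zero rotation at each built-in end:
  1.167 M_A + 0.5833 M_B = 67.68
  0.5833 M_A + 1.167 M_B = 45.12
Solving the pair gives M_A = 51.56 kN·m and M_B = 12.89 kN·m (hogging).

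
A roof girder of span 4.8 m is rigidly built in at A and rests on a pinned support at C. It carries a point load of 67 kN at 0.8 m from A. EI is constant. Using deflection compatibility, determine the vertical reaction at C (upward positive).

Take the reaction at C as the redundant and release it; the primary structure is a cantilever fixed at A.
Primary-structure tip deflection at C by superposition:
  point load 67 at a = 0.8: Pa²(3L − a)/(6EI) = 97.19/EI
Tip deflection under a unit load at C: L³/(3EI) = 36.86/EI.
Compatibility at C: δ_0 − R_C·δ_{CC} = 0, so R_C = 97.19/36.86 = 2.637 kN.

R_C = 2.637 kN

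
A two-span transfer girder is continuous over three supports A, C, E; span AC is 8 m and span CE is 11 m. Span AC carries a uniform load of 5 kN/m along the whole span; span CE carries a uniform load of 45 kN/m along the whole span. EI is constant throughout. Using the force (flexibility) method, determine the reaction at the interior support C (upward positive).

Release continuity at C by inserting a hinge; the redundant is the internal moment M_C. The primary structure is two simply-supported spans AC and CE.
Rotations at C on the released spans (each span's end-slope, ×1/EI):
  span AC: UDL 5: wL³/(24EI) = 106.7/EI
  span CE: UDL 45: wL³/(24EI) = 2496/EI
  relative rotation θ_0 = (106.7 + 2496)/EI = 2602/EI
A unit hogging moment at C produces rotation L₁/(3EI) + L₂/(3EI) = 6.333/EI.
Slope continuity at C: θ_0 = M_C·6.333/EI, so M_C = 2602/6.333 = 410.9 kN·m (hogging).
Span AC, ΣM about A with M_C applied at C: R_C^{AC}·8 = 160 + 410.9, so R_C^{AC} = 71.36 kN and R_A = 40 − 71.36 = -31.36 kN.
Span CE, ΣM about E: R_C^{CE}·11 = 2722 + 410.9, so R_C^{CE} = 284.9 kN and R_E = 495 − 284.9 = 210.1 kN.
R_C = 71.36 + 284.9 = 356.2 kN.

R_C = 356.2 kN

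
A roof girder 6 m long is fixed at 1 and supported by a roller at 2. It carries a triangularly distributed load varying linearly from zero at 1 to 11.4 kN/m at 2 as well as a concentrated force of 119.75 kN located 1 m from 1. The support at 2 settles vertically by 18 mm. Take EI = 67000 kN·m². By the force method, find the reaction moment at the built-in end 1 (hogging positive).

Release the roller at 2. Primary structure: cantilever fixed at 1.
Downward deflection at the released point 2 due to the loads:
  triangular load, peak 11.4 at the free end: 11w₀L⁴/(120EI) = 1354/EI
  point load 119.75 at a = 1: Pa²(3L − a)/(6EI) = 339.3/EI
  δ_0 = 1694/EI
Flexibility coefficient — unit upward force at 2: δ_{22} = L³/(3EI) = 72/EI.
With EI = 67000 kN·m²: δ_0 = 0.025278 m and δ_{22} = 0.001075 m/kN.
Compatibility — the beam at 2 must follow the support down by 0.018 m: δ_0 − R_2·δ_{22} = 0.018, so R_2 = (0.025278 − 0.018)/0.001075 = 6.772 kN.
Moment equilibrium about 1: M_1 = Σ(load moments about 1) − R_2·L = 256.6 − 6.772×6 = 215.9 kN·m.

M_1 = 215.9 kN·m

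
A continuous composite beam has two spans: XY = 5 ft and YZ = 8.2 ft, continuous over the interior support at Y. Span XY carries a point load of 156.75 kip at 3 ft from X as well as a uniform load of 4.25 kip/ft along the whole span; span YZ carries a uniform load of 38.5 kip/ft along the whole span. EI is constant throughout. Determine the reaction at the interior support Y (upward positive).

Release continuity at Y by inserting a hinge; the redundant is the internal moment M_Y. The primary structure is two simply-supported spans XY and YZ.
End slopes at the hinge Y, treating each span as simply supported:
  span XY: point load 156.75 at a = 3: Pab(L + a)/(6LEI) = 250.8/EI
  span XY: UDL 4.25: wL³/(24EI) = 22.14/EI
  span YZ: UDL 38.5: wL³/(24EI) = 884.5/EI
  relative rotation θ_0 = (272.9 + 884.5)/EI = 1157/EI
A unit hogging moment at Y produces rotation L₁/(3EI) + L₂/(3EI) = 4.4/EI.
Slope continuity at Y: θ_0 = M_Y·4.4/EI, so M_Y = 1157/4.4 = 263.1 kip·ft (hogging).
Span XY, ΣM about X with M_Y applied at Y: R_Y^{XY}·5 = 523.4 + 263.1, so R_Y^{XY} = 157.3 kip and R_X = 178 − 157.3 = 20.71 kip.
Span YZ, ΣM about Z: R_Y^{YZ}·8.2 = 1294 + 263.1, so R_Y^{YZ} = 189.9 kip and R_Z = 315.7 − 189.9 = 125.8 kip.
R_Y = 157.3 + 189.9 = 347.2 kip.

R_Y = 347.2 kip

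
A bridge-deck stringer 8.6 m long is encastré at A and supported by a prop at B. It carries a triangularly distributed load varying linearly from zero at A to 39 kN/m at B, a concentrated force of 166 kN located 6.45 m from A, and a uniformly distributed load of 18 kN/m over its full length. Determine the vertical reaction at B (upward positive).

R_B = 255.3 kN

Choose R_B as the redundant. The primary structure is the cantilever fixed at A.
Primary-structure tip deflection at B by superposition:
  triangular load, peak 39 at the free end: 11w₀L⁴/(120EI) = 19556/EI
  point load 166 at a = 6.45: Pa²(3L − a)/(6EI) = 22272/EI
  UDL 18: wL⁴/(8EI) = 12308/EI
  δ_0 = 54135/EI
Flexibility coefficient — unit upward force at B: δ_{BB} = L³/(3EI) = 212/EI.
Compatibility at B: δ_0 − R_B·δ_{BB} = 0, so R_B = 54135/212 = 255.3 kN.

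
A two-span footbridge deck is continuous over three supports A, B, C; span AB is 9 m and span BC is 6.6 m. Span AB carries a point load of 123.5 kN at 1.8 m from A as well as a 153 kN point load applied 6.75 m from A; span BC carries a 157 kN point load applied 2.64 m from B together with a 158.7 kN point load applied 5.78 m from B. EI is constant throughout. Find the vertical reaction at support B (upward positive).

Take M_B as the redundant. Released structure: two simple spans AB and BC with a hinge at B.
Discontinuity in slope at B on the released structure — sum the simple-span end rotations:
  span AB: point load 123.5 at a = 1.8: Pab(L + a)/(6LEI) = 320.1/EI
  span AB: point load 153 at a = 6.75: Pab(L + a)/(6LEI) = 677.7/EI
  span BC: point load 157 at a = 2.64: Pab(L + b)/(6LEI) = 437.7/EI
  span BC: point load 158.7 at a = 5.78: Pab(L + b)/(6LEI) = 140.9/EI
  relative rotation θ_0 = (997.9 + 578.6)/EI = 1576/EI
A unit hogging moment at B produces rotation L₁/(3EI) + L₂/(3EI) = 5.2/EI.
Slope continuity at B: θ_0 = M_B·5.2/EI, so M_B = 1576/5.2 = 303.2 kN·m (hogging).
Span AB, ΣM about A with M_B applied at B: R_B^{AB}·9 = 1255 + 303.2, so R_B^{AB} = 173.1 kN and R_A = 276.5 − 173.1 = 103.4 kN.
Span BC, ΣM about C: R_B^{BC}·6.6 = 751.9 + 303.2, so R_B^{BC} = 159.9 kN and R_C = 315.7 − 159.9 = 155.8 kN.
R_B = 173.1 + 159.9 = 333 kN.

R_B = 333 kN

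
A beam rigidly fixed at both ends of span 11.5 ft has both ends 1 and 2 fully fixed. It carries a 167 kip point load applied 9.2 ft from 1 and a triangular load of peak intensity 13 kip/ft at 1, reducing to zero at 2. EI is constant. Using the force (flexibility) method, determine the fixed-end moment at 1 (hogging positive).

Take the two fixed-end moments M_1, M_2 as redundants; the released structure is the simple span 12.
End rotations of the released simple span under the applied load (×1/EI):
  at 1: point load 167 at a = 9.2: Pab(L + b)/(6LEI) = 706.7/EI
  at 2: point load 167 at a = 9.2: Pab(L + a)/(6LEI) = 1060/EI
  at 1: triangular load, peak 13: w₀L³/(45EI) = 439.4/EI
  at 2: triangular load, peak 13: 7w₀L³/(360EI) = 384.4/EI
  θ_10 = 1146/EI,  θ_20 = 1445/EI
Flexibility coefficients: a unit moment at one end gives L/(3EI) there and L/(6EI) at the far end, so f₁₁ = f₂₂ = 3.833/EI and f₁₂ = f₂₁ = 1.917/EI.
Compatibility — zero rotation at each built-in end:
  3.833 M_1 + 1.917 M_2 = 1146
  1.917 M_1 + 3.833 M_2 = 1445
Solving the pair gives M_1 = 147.4 kip·ft and M_2 = 303.1 kip·ft (hogging).

M_1 = 147.4 kip·ft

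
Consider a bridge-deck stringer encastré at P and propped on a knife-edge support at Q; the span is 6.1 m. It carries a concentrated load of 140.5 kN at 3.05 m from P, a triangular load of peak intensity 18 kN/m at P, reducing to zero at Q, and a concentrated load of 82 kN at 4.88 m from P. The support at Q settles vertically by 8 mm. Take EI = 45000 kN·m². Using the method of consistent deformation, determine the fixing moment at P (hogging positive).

Release the roller at Q. Primary structure: cantilever fixed at P.
Free-end deflection of the primary structure under the applied loading (downward +):
  point load 140.5 at a = 3.05: Pa²(3L − a)/(6EI) = 3322/EI
  triangular load, peak 18 at the fixed end: w₀L⁴/(30EI) = 830.8/EI
  point load 82 at a = 4.88: Pa²(3L − a)/(6EI) = 4368/EI
  δ_0 = 8520/EI
Tip deflection under a unit load at Q: L³/(3EI) = 75.66/EI.
With EI = 45000 kN·m²: δ_0 = 0.18934 m and δ_{QQ} = 0.001681 m/kN.
Compatibility — the beam at Q must follow the support down by 0.008 m: δ_0 − R_Q·δ_{QQ} = 0.008, so R_Q = (0.18934 − 0.008)/0.001681 = 107.9 kN.
Moment equilibrium about P: M_P = Σ(load moments about P) − R_Q·L = 940.3 − 107.9×6.1 = 282.4 kN·m.

M_P = 282.4 kN·m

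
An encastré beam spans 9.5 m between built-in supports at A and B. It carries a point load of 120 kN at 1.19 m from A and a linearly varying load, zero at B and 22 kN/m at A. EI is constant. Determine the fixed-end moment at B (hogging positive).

M_B = 81.83 kN·m

Release both end moments; the primary structure is a simply-supported span AB with redundants M_A and M_B.
Simple-span end rotations at A and B under the given loads:
  at A: point load 120 at a = 1.19: Pab(L + b)/(6LEI) = 370.8/EI
  at B: point load 120 at a = 1.19: Pab(L + a)/(6LEI) = 222.6/EI
  at A: triangular load, peak 22: w₀L³/(45EI) = 419.2/EI
  at B: triangular load, peak 22: 7w₀L³/(360EI) = 366.8/EI
  θ_A0 = 789.9/EI,  θ_B0 = 589.3/EI
Flexibility coefficients: a unit moment at one end gives L/(3EI) there and L/(6EI) at the far end, so f₁₁ = f₂₂ = 3.167/EI and f₁₂ = f₂₁ = 1.583/EI.
Compatibility — zero rotation at each built-in end:
  3.167 M_A + 1.583 M_B = 789.9
  1.583 M_A + 3.167 M_B = 589.3
Solving the pair gives M_A = 208.5 kN·m and M_B = 81.83 kN·m (hogging).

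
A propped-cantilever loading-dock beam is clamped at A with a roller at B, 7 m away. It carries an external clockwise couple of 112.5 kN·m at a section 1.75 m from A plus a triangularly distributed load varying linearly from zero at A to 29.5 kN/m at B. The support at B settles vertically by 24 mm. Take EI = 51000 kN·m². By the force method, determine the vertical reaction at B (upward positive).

R_B = 56.63 kN

Remove the prop at B; the released (primary) structure is a cantilever built in at A.
Primary-structure tip deflection at B by superposition:
  clockwise couple 112.5 at a = 1.75: M₀a(2L − a)/(2EI) = 1206/EI
  triangular load, peak 29.5 at the free end: 11w₀L⁴/(120EI) = 6493/EI
  δ_0 = 7699/EI
Flexibility coefficient — unit upward force at B: δ_{BB} = L³/(3EI) = 114.3/EI.
With EI = 51000 kN·m²: δ_0 = 0.15095 m and δ_{BB} = 0.002242 m/kN.
Compatibility — the beam at B must follow the support down by 0.024 m: δ_0 − R_B·δ_{BB} = 0.024, so R_B = (0.15095 − 0.024)/0.002242 = 56.63 kN.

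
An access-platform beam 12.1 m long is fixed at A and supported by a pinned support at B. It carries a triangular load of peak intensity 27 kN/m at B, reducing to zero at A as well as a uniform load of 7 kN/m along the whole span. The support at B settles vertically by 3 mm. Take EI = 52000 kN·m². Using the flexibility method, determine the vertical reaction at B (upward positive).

Choose R_B as the redundant. The primary structure is the cantilever fixed at A.
Deflection at B on the released cantilever, summing each load's contribution:
  triangular load, peak 27 at the free end: 11w₀L⁴/(120EI) = 53054/EI
  UDL 7: wL⁴/(8EI) = 18756/EI
  δ_0 = 71810/EI
Flexibility coefficient — unit upward force at B: δ_{BB} = L³/(3EI) = 590.5/EI.
With EI = 52000 kN·m²: δ_0 = 1.381 m and δ_{BB} = 0.011356 m/kN.
Compatibility — the beam at B must follow the support down by 0.003 m: δ_0 − R_B·δ_{BB} = 0.003, so R_B = (1.381 − 0.003)/0.011356 = 121.3 kN.

R_B = 121.3 kN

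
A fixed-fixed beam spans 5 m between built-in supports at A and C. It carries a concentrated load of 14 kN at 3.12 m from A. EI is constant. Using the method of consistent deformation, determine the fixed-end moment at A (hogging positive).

Take the two fixed-end moments M_A, M_C as redundants; the released structure is the simple span AC.
End rotations of the released simple span under the applied load (×1/EI):
  at A: point load 14 at a = 3.12: Pab(L + b)/(6LEI) = 18.83/EI
  at C: point load 14 at a = 3.12: Pab(L + a)/(6LEI) = 22.23/EI
  θ_A0 = 18.83/EI,  θ_C0 = 22.23/EI
Flexibility coefficients: a unit moment at one end gives L/(3EI) there and L/(6EI) at the far end, so f₁₁ = f₂₂ = 1.667/EI and f₁₂ = f₂₁ = 0.8333/EI.
Compatibility — zero rotation at each built-in end:
  1.667 M_A + 0.8333 M_C = 18.83
  0.8333 M_A + 1.667 M_C = 22.23
Solving the pair gives M_A = 6.175 kN·m and M_C = 10.25 kN·m (hogging).

M_A = 6.175 kN·m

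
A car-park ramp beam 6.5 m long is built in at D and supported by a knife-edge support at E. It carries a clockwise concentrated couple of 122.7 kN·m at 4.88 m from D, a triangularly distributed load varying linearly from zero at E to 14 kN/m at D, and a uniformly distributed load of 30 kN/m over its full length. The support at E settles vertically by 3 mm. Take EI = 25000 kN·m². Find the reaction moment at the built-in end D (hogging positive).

Take the reaction at E as the redundant and release it; the primary structure is a cantilever fixed at D.
Downward deflection at the released point E due to the loads:
  clockwise couple 122.7 at a = 4.88: M₀a(2L − a)/(2EI) = 2431/EI
  triangular load, peak 14 at the fixed end: w₀L⁴/(30EI) = 833/EI
  UDL 30: wL⁴/(8EI) = 6694/EI
  δ_0 = 9958/EI
Flexibility coefficient — unit upward force at E: δ_{EE} = L³/(3EI) = 91.54/EI.
With EI = 25000 kN·m²: δ_0 = 0.39832 m and δ_{EE} = 0.003662 m/kN.
Compatibility — the beam at E must follow the support down by 0.003 m: δ_0 − R_E·δ_{EE} = 0.003, so R_E = (0.39832 − 0.003)/0.003662 = 108 kN.
Moment equilibrium about D: M_D = Σ(load moments about D) − R_E·L = 855 − 108×6.5 = 153.3 kN·m.

M_D = 153.3 kN·m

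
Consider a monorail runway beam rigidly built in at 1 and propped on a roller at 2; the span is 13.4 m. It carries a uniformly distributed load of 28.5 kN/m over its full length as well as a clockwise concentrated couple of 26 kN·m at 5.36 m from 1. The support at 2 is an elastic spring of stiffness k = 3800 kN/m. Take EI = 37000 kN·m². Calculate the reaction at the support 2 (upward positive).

R_2 = 143.3 kN

Remove the prop at 2; the released (primary) structure is a cantilever built in at 1.
Deflection at 2 on the released cantilever, summing each load's contribution:
  UDL 28.5: wL⁴/(8EI) = 114861/EI
  clockwise couple 26 at a = 5.36: M₀a(2L − a)/(2EI) = 1494/EI
  δ_0 = 116355/EI
Flexibility coefficient — unit upward force at 2: δ_{22} = L³/(3EI) = 802/EI.
With EI = 37000 kN·m²: δ_0 = 3.1447 m and δ_{22} = 0.021677 m/kN.
Compatibility — the spring shortens by R_2/k under the reaction it provides: δ_0 − R_2·δ_{22} = R_2/k. With 1/k = 0.000263 m/kN, R_2 = δ_0 / (δ_{22} + 1/k) = 3.1447 / (0.021677 + 0.000263) = 143.3 kN.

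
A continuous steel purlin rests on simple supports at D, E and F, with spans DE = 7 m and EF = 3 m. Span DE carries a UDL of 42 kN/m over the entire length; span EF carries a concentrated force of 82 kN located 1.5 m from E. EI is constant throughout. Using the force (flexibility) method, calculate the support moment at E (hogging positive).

Take M_E as the redundant. Released structure: two simple spans DE and EF with a hinge at E.
Rotations at E on the released spans (each span's end-slope, ×1/EI):
  span DE: UDL 42: wL³/(24EI) = 600.2/EI
  span EF: point load 82 at a = 1.5: Pab(L + b)/(6LEI) = 46.12/EI
  relative rotation θ_0 = (600.2 + 46.12)/EI = 646.4/EI
A unit hogging moment at E produces rotation L₁/(3EI) + L₂/(3EI) = 3.333/EI.
Compatibility: M_E·(L₁+L₂)/(3EI) = θ_0, giving M_E = 193.9 kN·m (hogging).

M_E = 193.9 kN·m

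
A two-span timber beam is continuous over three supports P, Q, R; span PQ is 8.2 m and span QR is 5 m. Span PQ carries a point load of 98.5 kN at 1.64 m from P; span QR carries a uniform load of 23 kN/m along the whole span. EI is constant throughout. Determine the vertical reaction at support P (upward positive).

Release continuity at Q by inserting a hinge; the redundant is the internal moment M_Q. The primary structure is two simply-supported spans PQ and QR.
Discontinuity in slope at Q on the released structure — sum the simple-span end rotations:
  span PQ: point load 98.5 at a = 1.64: Pab(L + a)/(6LEI) = 211.9/EI
  span QR: UDL 23: wL³/(24EI) = 119.8/EI
  relative rotation θ_0 = (211.9 + 119.8)/EI = 331.7/EI
A unit hogging moment at Q produces rotation L₁/(3EI) + L₂/(3EI) = 4.4/EI.
Compatibility: M_Q·(L₁+L₂)/(3EI) = θ_0, giving M_Q = 75.39 kN·m (hogging).
Span PQ, ΣM about P with M_Q applied at Q: R_Q^{PQ}·8.2 = 161.5 + 75.39, so R_Q^{PQ} = 28.89 kN and R_P = 98.5 − 28.89 = 69.61 kN.

R_P = 69.61 kN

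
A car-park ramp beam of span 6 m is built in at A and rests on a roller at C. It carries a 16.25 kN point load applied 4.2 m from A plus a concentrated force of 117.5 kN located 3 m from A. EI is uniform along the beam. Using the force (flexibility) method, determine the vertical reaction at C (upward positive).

Choose R_C as the redundant. The primary structure is the cantilever fixed at A.
Free-end deflection of the primary structure under the applied loading (downward +):
  point load 16.25 at a = 4.2: Pa²(3L − a)/(6EI) = 659.3/EI
  point load 117.5 at a = 3: Pa²(3L − a)/(6EI) = 2644/EI
  δ_0 = 3303/EI
Flexibility coefficient — unit upward force at C: δ_{CC} = L³/(3EI) = 72/EI.
Compatibility at C: δ_0 − R_C·δ_{CC} = 0, so R_C = 3303/72 = 45.88 kN.

R_C = 45.88 kN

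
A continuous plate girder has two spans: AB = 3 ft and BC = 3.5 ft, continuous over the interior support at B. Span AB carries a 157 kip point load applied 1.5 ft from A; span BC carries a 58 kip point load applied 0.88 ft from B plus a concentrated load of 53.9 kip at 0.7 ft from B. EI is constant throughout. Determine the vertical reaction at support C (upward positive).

R_C = 4.399 kip

Insert a hinge at B; M_B is the redundant, and each span becomes simply supported.
Discontinuity in slope at B on the released structure — sum the simple-span end rotations:
  span AB: point load 157 at a = 1.5: Pab(L + a)/(6LEI) = 88.31/EI
  span BC: point load 58 at a = 0.88: Pab(L + b)/(6LEI) = 38.97/EI
  span BC: point load 53.9 at a = 0.7: Pab(L + b)/(6LEI) = 31.69/EI
  relative rotation θ_0 = (88.31 + 70.66)/EI = 159/EI
A unit hogging moment at B produces rotation L₁/(3EI) + L₂/(3EI) = 2.167/EI.
Slope continuity at B: θ_0 = M_B·2.167/EI, so M_B = 159/2.167 = 73.37 kip·ft (hogging).
Span BC, ΣM about C: R_B^{BC}·3.5 = 302.9 + 73.37, so R_B^{BC} = 107.5 kip and R_C = 111.9 − 107.5 = 4.399 kip.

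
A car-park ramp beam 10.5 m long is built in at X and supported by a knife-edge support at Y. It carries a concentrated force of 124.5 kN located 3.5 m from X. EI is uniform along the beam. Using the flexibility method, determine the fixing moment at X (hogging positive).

M_X = 242.1 kN·m

Release the roller at Y. Primary structure: cantilever fixed at X.
Primary-structure tip deflection at Y by superposition:
  point load 124.5 at a = 3.5: Pa²(3L − a)/(6EI) = 7117/EI
Tip deflection under a unit load at Y: L³/(3EI) = 385.9/EI.
Compatibility at Y: δ_0 − R_Y·δ_{YY} = 0, so R_Y = 7117/385.9 = 18.44 kN.
Moment equilibrium about X: M_X = Σ(load moments about X) − R_Y·L = 435.8 − 18.44×10.5 = 242.1 kN·m.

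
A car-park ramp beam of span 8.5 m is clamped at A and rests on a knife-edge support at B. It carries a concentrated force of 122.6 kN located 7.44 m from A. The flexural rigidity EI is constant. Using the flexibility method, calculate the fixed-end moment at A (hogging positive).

Remove the prop at B; the released (primary) structure is a cantilever built in at A.
Downward deflection at the released point B due to the loads:
  point load 122.6 at a = 7.44: Pa²(3L − a)/(6EI) = 20427/EI
Flexibility coefficient — unit upward force at B: δ_{BB} = L³/(3EI) = 204.7/EI.
The prop prevents deflection at B: R_B = δ_0/δ_{BB} = 20427/204.7 = 99.79 kN.
Moment equilibrium about A: M_A = Σ(load moments about A) − R_B·L = 912.1 − 99.79×8.5 = 63.97 kN·m.

M_A = 63.97 kN·m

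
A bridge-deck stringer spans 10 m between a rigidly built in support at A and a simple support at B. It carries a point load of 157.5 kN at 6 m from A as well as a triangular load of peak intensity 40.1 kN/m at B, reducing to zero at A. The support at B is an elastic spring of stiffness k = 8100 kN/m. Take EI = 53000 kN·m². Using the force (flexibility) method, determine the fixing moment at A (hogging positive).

Release the roller at B. Primary structure: cantilever fixed at A.
Primary-structure tip deflection at B by superposition:
  point load 157.5 at a = 6: Pa²(3L − a)/(6EI) = 22680/EI
  triangular load, peak 40.1 at the free end: 11w₀L⁴/(120EI) = 36758/EI
  δ_0 = 59438/EI
Tip deflection under a unit load at B: L³/(3EI) = 333.3/EI.
With EI = 53000 kN·m²: δ_0 = 1.1215 m and δ_{BB} = 0.006289 m/kN.
Compatibility — the spring shortens by R_B/k under the reaction it provides: δ_0 − R_B·δ_{BB} = R_B/k. With 1/k = 0.000123 m/kN, R_B = δ_0 / (δ_{BB} + 1/k) = 1.1215 / (0.006289 + 0.000123) = 174.9 kN.
Moment equilibrium about A: M_A = Σ(load moments about A) − R_B·L = 2282 − 174.9×10 = 532.8 kN·m.

M_A = 532.8 kN·m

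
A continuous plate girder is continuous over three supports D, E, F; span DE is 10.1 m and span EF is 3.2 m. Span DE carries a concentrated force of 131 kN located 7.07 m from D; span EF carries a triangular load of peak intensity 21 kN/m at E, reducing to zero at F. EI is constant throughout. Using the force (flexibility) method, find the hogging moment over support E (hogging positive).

Release continuity at E by inserting a hinge; the redundant is the internal moment M_E. The primary structure is two simply-supported spans DE and EF.
End slopes at the hinge E, treating each span as simply supported:
  span DE: point load 131 at a = 7.07: Pab(L + a)/(6LEI) = 795.1/EI
  span EF: triangular load, peak 21: w₀L³/(45EI) = 15.29/EI
  relative rotation θ_0 = (795.1 + 15.29)/EI = 810.4/EI
A unit hogging moment at E produces rotation L₁/(3EI) + L₂/(3EI) = 4.433/EI.
Slope continuity at E: θ_0 = M_E·4.433/EI, so M_E = 810.4/4.433 = 182.8 kN·m (hogging).

M_E = 182.8 kN·m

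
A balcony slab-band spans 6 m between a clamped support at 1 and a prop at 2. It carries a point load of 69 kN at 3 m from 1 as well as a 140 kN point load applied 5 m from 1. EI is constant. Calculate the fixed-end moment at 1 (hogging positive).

M_1 = 145.7 kN·m

Take the reaction at 2 as the redundant and release it; the primary structure is a cantilever fixed at 1.
Downward deflection at the released point 2 due to the loads:
  point load 69 at a = 3: Pa²(3L − a)/(6EI) = 1552/EI
  point load 140 at a = 5: Pa²(3L − a)/(6EI) = 7583/EI
  δ_0 = 9136/EI
Flexibility coefficient — unit upward force at 2: δ_{22} = L³/(3EI) = 72/EI.
The prop prevents deflection at 2: R_2 = δ_0/δ_{22} = 9136/72 = 126.9 kN.
Moment equilibrium about 1: M_1 = Σ(load moments about 1) − R_2·L = 907 − 126.9×6 = 145.7 kN·m.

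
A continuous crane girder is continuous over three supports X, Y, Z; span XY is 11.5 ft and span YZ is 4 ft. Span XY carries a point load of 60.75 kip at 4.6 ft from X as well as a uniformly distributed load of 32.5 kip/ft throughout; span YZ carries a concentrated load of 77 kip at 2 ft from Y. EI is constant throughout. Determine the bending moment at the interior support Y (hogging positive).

Release continuity at Y by inserting a hinge; the redundant is the internal moment M_Y. The primary structure is two simply-supported spans XY and YZ.
Discontinuity in slope at Y on the released structure — sum the simple-span end rotations:
  span XY: point load 60.75 at a = 4.6: Pab(L + a)/(6LEI) = 449.9/EI
  span XY: UDL 32.5: wL³/(24EI) = 2060/EI
  span YZ: point load 77 at a = 2: Pab(L + b)/(6LEI) = 77/EI
  relative rotation θ_0 = (2509 + 77)/EI = 2586/EI
A unit hogging moment at Y produces rotation L₁/(3EI) + L₂/(3EI) = 5.167/EI.
Compatibility: M_Y·(L₁+L₂)/(3EI) = θ_0, giving M_Y = 500.6 kip·ft (hogging).

M_Y = 500.6 kip·ft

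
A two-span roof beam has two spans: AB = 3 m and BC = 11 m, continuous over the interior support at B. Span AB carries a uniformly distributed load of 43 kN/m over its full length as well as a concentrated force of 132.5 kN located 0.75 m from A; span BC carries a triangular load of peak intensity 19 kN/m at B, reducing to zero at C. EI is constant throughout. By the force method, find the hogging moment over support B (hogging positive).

M_B = 140.8 kN·m

Take M_B as the redundant. Released structure: two simple spans AB and BC with a hinge at B.
End slopes at the hinge B, treating each span as simply supported:
  span AB: UDL 43: wL³/(24EI) = 48.38/EI
  span AB: point load 132.5 at a = 0.75: Pab(L + a)/(6LEI) = 46.58/EI
  span BC: triangular load, peak 19: w₀L³/(45EI) = 562/EI
  relative rotation θ_0 = (94.96 + 562)/EI = 656.9/EI
A unit hogging moment at B produces rotation L₁/(3EI) + L₂/(3EI) = 4.667/EI.
Compatibility: M_B·(L₁+L₂)/(3EI) = θ_0, giving M_B = 140.8 kN·m (hogging).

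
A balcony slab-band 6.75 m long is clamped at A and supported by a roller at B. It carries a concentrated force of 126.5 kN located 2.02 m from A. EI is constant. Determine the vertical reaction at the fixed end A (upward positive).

Take the reaction at B as the redundant and release it; the primary structure is a cantilever fixed at A.
Primary-structure tip deflection at B by superposition:
  point load 126.5 at a = 2.02: Pa²(3L − a)/(6EI) = 1568/EI
Flexibility coefficient — unit upward force at B: δ_{BB} = L³/(3EI) = 102.5/EI.
Compatibility at B: δ_0 − R_B·δ_{BB} = 0, so R_B = 1568/102.5 = 15.3 kN.
Vertical equilibrium: R_A = ΣP − R_B = 126.5 − 15.3 = 111.2 kN.

R_A = 111.2 kN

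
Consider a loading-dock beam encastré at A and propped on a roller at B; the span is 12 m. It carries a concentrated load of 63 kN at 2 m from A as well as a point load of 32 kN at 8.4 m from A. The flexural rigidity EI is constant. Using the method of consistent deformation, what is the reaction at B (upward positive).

Take the reaction at B as the redundant and release it; the primary structure is a cantilever fixed at A.
Free-end deflection of the primary structure under the applied loading (downward +):
  point load 63 at a = 2: Pa²(3L − a)/(6EI) = 1428/EI
  point load 32 at a = 8.4: Pa²(3L − a)/(6EI) = 10386/EI
  δ_0 = 11814/EI
Tip deflection under a unit load at B: L³/(3EI) = 576/EI.
The prop prevents deflection at B: R_B = δ_0/δ_{BB} = 11814/576 = 20.51 kN.

R_B = 20.51 kN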